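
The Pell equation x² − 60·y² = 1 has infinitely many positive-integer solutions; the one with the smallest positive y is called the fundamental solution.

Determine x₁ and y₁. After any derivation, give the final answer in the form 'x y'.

√60 = [7; 1,2,1,14, …], period ℓ=4 (even) → k=3
a_0=7:  p_0=7·1+0=7,  q_0=7·0+1=1
…
a_2=2:  p_2=2·8+7=23,  q_2=2·1+1=3
a_3=1:  p_3=1·23+8=31,  q_3=1·3+1=4
(x₁, y₁) = (31, 4);  31² − 60·4² = 1 ✓

31 4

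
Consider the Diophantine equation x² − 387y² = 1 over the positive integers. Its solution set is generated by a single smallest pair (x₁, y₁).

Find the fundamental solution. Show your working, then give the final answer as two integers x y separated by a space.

√387 → a₀=19, period (1,2,19,2,1,38); ℓ=6 even so k=5
a_0=19:  p_0=19·1+0=19,  q_0=19·0+1=1
a_1=1:  p_1=1·19+1=20,  q_1=1·1+0=1
…
a_4=2:  p_4=2·1141+59=2341,  q_4=2·58+3=119
a_5=1:  p_5=1·2341+1141=3482,  q_5=1·119+58=177
fundamental: x₁=3482, y₁=177  (since 12124324 − 387·31329 = 1)

3482 177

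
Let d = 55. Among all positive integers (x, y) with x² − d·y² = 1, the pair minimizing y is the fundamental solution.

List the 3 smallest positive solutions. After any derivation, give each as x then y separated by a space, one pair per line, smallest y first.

√55 → a₀=7, period (2,2,2,14); ℓ=4 even so k=3
i=0: a=7 ⇒ p=7, q=1
i=1: a=2 ⇒ p=15, q=2
i=2: a=2 ⇒ p=37, q=5
i=3: a=2 ⇒ p=89, q=12
(x₁, y₁) = (89, 12);  89² − 55·12² = 1 ✓
n=2: (89,12)∘(89,12) = (89·89+55·12·12, 89·12+12·89) = (15841,2136)
n=3: (15841,2136)∘(89,12) = (89·15841+55·12·2136, 89·2136+12·15841) = (2819609,380196)

89 12
15841 2136
2819609 380196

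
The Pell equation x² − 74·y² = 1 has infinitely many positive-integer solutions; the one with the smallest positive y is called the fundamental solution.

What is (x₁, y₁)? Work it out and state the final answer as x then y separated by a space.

√74 = [8; 1,1,1,1,16, …], period ℓ=5 (odd) → k=9
k=0  a_k=8  p_k/q_k = 8/1
k=1  a_k=1  p_k/q_k = 9/1
k=2  a_k=1  p_k/q_k = 17/2
…
k=4  a_k=1  p_k/q_k = 43/5
k=5  a_k=16  p_k/q_k = 714/83
k=6  a_k=1  p_k/q_k = 757/88
…
k=8  a_k=1  p_k/q_k = 2228/259
k=9  a_k=1  p_k/q_k = 3699/430
(x₁, y₁) = (3699, 430);  3699² − 74·430² = 1 ✓

3699 430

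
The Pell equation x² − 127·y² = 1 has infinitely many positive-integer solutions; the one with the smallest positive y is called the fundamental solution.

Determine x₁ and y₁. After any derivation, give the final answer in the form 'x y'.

4730624 419775

√127 → a₀=11, period (3,1,2,2,7,11,7,2,2,1,3,22); ℓ=12 even so k=11
a_0=11:  p_0=11·1+0=11,  q_0=11·0+1=1
a_1=3:  p_1=3·11+1=34,  q_1=3·1+0=3
…
a_7=7:  p_7=7·24218+2175=171701,  q_7=7·2149+193=15236
…
a_10=1:  p_10=1·906941+367620=1274561,  q_10=1·80478+32621=113099
a_11=3:  p_11=3·1274561+906941=4730624,  q_11=3·113099+80478=419775
fundamental: x₁=4730624, y₁=419775  (since 22378803429376 − 127·176211050625 = 1)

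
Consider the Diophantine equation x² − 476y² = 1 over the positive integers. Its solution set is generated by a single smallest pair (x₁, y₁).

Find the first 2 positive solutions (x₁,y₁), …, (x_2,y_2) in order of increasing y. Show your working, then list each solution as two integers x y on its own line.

28799 1320
1658764801 76029360

√476 = [21; 1,4,2,10,2,4,1,42, …], period ℓ=8 (even) → k=7
step 0: (21, 1)  from 21·(1,0) + (0,1)
…
step 2: (109, 5)  from 4·(22,1) + (21,1)
…
step 4: (2509, 115)  from 10·(240,11) + (109,5)
step 5: (5258, 241)  from 2·(2509,115) + (240,11)
step 6: (23541, 1079)  from 4·(5258,241) + (2509,115)
step 7: (28799, 1320)  from 1·(23541,1079) + (5258,241)
fundamental: x₁=28799, y₁=1320  (since 829382401 − 476·1742400 = 1)
(28799+1320√476)^2 = 1658764801 + 76029360√476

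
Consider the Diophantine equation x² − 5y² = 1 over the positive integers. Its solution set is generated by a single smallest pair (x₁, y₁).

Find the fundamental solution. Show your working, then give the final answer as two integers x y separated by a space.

√5 → a₀=2, period (4); ℓ=1 odd so k=1
k=0  a_k=2  p_k/q_k = 2/1
k=1  a_k=4  p_k/q_k = 9/4
(x₁, y₁) = (9, 4);  9² − 5·4² = 1 ✓

9 4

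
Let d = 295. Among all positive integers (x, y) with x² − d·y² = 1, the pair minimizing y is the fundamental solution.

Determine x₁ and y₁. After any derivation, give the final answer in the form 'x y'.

2024999 117900

[17; 5,1,2,3,2,6,2,3,2,1,5,34] for √295; ℓ=12 ⇒ convergent index 11
k=0  a_k=17  p_k/q_k = 17/1
k=1  a_k=5  p_k/q_k = 86/5
k=2  a_k=1  p_k/q_k = 103/6
k=3  a_k=2  p_k/q_k = 292/17
k=4  a_k=3  p_k/q_k = 979/57
k=5  a_k=2  p_k/q_k = 2250/131
k=6  a_k=6  p_k/q_k = 14479/843
k=7  a_k=2  p_k/q_k = 31208/1817
k=8  a_k=3  p_k/q_k = 108103/6294
k=9  a_k=2  p_k/q_k = 247414/14405
k=10  a_k=1  p_k/q_k = 355517/20699
k=11  a_k=5  p_k/q_k = 2024999/117900
(x₁, y₁) = (2024999, 117900);  2024999² − 295·117900² = 1 ✓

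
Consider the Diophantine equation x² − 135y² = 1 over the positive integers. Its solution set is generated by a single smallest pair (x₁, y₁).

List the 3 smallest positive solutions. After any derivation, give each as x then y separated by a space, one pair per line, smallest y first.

d=135: √d = [11; 1,1,1,1,1,1,1,22] (ℓ=8, even), read p_7/q_7
i=0: a=11 ⇒ p=11, q=1
…
i=2: a=1 ⇒ p=23, q=2
i=3: a=1 ⇒ p=35, q=3
…
i=5: a=1 ⇒ p=93, q=8
i=6: a=1 ⇒ p=151, q=13
i=7: a=1 ⇒ p=244, q=21
→ (244, 21).  Check: 244²=59536, 135·21²=59535, difference 1.
n=2: (244,21)∘(244,21) = (244·244+135·21·21, 244·21+21·244) = (119071,10248)
n=3: (119071,10248)∘(244,21) = (244·119071+135·21·10248, 244·10248+21·119071) = (58106404,5001003)

244 21
119071 10248
58106404 5001003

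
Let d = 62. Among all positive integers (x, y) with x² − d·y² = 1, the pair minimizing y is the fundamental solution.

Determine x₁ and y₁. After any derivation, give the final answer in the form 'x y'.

63 8

√62 = [7; 1,6,1,14, …], period ℓ=4 (even) → k=3
k=0  a_k=7  p_k/q_k = 7/1
…
k=2  a_k=6  p_k/q_k = 55/7
k=3  a_k=1  p_k/q_k = 63/8
(x₁, y₁) = (63, 8);  63² − 62·8² = 1 ✓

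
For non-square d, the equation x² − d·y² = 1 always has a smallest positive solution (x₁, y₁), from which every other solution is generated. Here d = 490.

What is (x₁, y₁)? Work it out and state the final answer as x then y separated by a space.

1039681 46968

[22; 7,2,1,4,4,4,1,2,7,44] for √490; ℓ=10 ⇒ convergent index 9
step 0: (22, 1)  from 22·(1,0) + (0,1)
step 1: (155, 7)  from 7·(22,1) + (1,0)
…
step 3: (487, 22)  from 1·(332,15) + (155,7)
step 4: (2280, 103)  from 4·(487,22) + (332,15)
step 5: (9607, 434)  from 4·(2280,103) + (487,22)
step 6: (40708, 1839)  from 4·(9607,434) + (2280,103)
step 7: (50315, 2273)  from 1·(40708,1839) + (9607,434)
step 8: (141338, 6385)  from 2·(50315,2273) + (40708,1839)
step 9: (1039681, 46968)  from 7·(141338,6385) + (50315,2273)
(x₁, y₁) = (1039681, 46968);  1039681² − 490·46968² = 1 ✓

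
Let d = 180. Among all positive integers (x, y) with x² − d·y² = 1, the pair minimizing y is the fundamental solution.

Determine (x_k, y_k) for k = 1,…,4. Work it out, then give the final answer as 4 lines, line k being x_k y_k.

[13; 2,2,2,26] for √180; ℓ=4 ⇒ convergent index 3
k=0  a_k=13  p_k/q_k = 13/1
k=1  a_k=2  p_k/q_k = 27/2
k=2  a_k=2  p_k/q_k = 67/5
k=3  a_k=2  p_k/q_k = 161/12
(x₁, y₁) = (161, 12);  161² − 180·12² = 1 ✓
n=2: (161,12)∘(161,12) = (161·161+180·12·12, 161·12+12·161) = (51841,3864)
n=3: (51841,3864)∘(161,12) = (161·51841+180·12·3864, 161·3864+12·51841) = (16692641,1244196)
n=4: (16692641,1244196)∘(161,12) = (161·16692641+180·12·1244196, 161·1244196+12·16692641) = (5374978561,400627248)

161 12
51841 3864
16692641 1244196
5374978561 400627248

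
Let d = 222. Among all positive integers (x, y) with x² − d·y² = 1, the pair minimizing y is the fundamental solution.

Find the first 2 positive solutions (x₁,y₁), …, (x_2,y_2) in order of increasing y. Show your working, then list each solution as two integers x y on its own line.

149 10
44401 2980

√222 → a₀=14, period (1,8,1,28); ℓ=4 even so k=3
i=0: a=14 ⇒ p=14, q=1
…
i=2: a=8 ⇒ p=134, q=9
i=3: a=1 ⇒ p=149, q=10
→ (149, 10).  Check: 149²=22201, 222·10²=22200, difference 1.
k=2:  x_2 = 149·149+222·10·10 = 44401,  y_2 = 149·10+10·149 = 2980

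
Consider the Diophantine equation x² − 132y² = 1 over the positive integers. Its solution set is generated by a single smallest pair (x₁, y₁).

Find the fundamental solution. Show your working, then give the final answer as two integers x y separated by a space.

23 2

[11; 2,22] for √132; ℓ=2 ⇒ convergent index 1
a_0=11:  p_0=11·1+0=11,  q_0=11·0+1=1
a_1=2:  p_1=2·11+1=23,  q_1=2·1+0=2
(x₁, y₁) = (23, 2);  23² − 132·2² = 1 ✓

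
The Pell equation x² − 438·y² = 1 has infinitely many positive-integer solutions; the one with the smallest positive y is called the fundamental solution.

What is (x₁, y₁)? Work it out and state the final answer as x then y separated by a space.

293 14

d=438: √d = [20; 1,12,1,40] (ℓ=4, even), read p_3/q_3
step 0: (20, 1)  from 20·(1,0) + (0,1)
step 1: (21, 1)  from 1·(20,1) + (1,0)
step 2: (272, 13)  from 12·(21,1) + (20,1)
step 3: (293, 14)  from 1·(272,13) + (21,1)
fundamental: x₁=293, y₁=14  (since 85849 − 438·196 = 1)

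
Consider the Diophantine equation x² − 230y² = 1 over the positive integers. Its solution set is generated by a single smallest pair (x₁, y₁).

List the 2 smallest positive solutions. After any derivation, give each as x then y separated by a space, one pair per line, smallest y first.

d=230: √d = [15; 6,30] (ℓ=2, even), read p_1/q_1
i=0: a=15 ⇒ p=15, q=1
i=1: a=6 ⇒ p=91, q=6
(x₁, y₁) = (91, 6);  91² − 230·6² = 1 ✓
k=2:  x_2 = 91·91+230·6·6 = 16561,  y_2 = 91·6+6·91 = 1092

91 6
16561 1092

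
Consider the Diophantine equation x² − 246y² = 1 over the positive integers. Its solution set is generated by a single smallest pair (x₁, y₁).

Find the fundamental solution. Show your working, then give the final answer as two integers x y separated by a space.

d=246: √d = [15; 1,2,5,1,14,1,5,2,1,30] (ℓ=10, even), read p_9/q_9
a_0=15:  p_0=15·1+0=15,  q_0=15·0+1=1
a_1=1:  p_1=1·15+1=16,  q_1=1·1+0=1
…
a_3=5:  p_3=5·47+16=251,  q_3=5·3+1=16
…
a_5=14:  p_5=14·298+251=4423,  q_5=14·19+16=282
a_6=1:  p_6=1·4423+298=4721,  q_6=1·282+19=301
…
a_8=2:  p_8=2·28028+4721=60777,  q_8=2·1787+301=3875
a_9=1:  p_9=1·60777+28028=88805,  q_9=1·3875+1787=5662
fundamental: x₁=88805, y₁=5662  (since 7886328025 − 246·32058244 = 1)

88805 5662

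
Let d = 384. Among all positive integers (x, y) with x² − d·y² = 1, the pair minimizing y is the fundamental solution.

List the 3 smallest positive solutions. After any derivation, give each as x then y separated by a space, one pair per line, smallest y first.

√384 = [19; 1,1,2,9,2,1,1,38, …], period ℓ=8 (even) → k=7
k=0  a_k=19  p_k/q_k = 19/1
…
k=2  a_k=1  p_k/q_k = 39/2
…
k=4  a_k=9  p_k/q_k = 921/47
k=5  a_k=2  p_k/q_k = 1940/99
k=6  a_k=1  p_k/q_k = 2861/146
k=7  a_k=1  p_k/q_k = 4801/245
→ (4801, 245).  Check: 4801²=23049601, 384·245²=23049600, difference 1.
k=2:  x_2 = 4801·4801+384·245·245 = 46099201,  y_2 = 4801·245+245·4801 = 2352490
k=3:  x_3 = 4801·46099201+384·245·2352490 = 442644523201,  y_3 = 4801·2352490+245·46099201 = 22588608735

4801 245
46099201 2352490
442644523201 22588608735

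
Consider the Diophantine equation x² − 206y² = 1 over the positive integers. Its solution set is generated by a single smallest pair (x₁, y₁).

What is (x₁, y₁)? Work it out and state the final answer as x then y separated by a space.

59535 4148

√206 = [14; 2,1,5,14,5,1,2,28, …], period ℓ=8 (even) → k=7
a_0=14:  p_0=14·1+0=14,  q_0=14·0+1=1
…
a_3=5:  p_3=5·43+29=244,  q_3=5·3+2=17
…
a_6=1:  p_6=1·17539+3459=20998,  q_6=1·1222+241=1463
a_7=2:  p_7=2·20998+17539=59535,  q_7=2·1463+1222=4148
(x₁, y₁) = (59535, 4148);  59535² − 206·4148² = 1 ✓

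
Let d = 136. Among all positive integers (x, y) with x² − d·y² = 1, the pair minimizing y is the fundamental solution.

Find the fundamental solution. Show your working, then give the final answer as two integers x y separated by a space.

35 3

√136 = [11; 1,1,1,22, …], period ℓ=4 (even) → k=3
step 0: (11, 1)  from 11·(1,0) + (0,1)
step 1: (12, 1)  from 1·(11,1) + (1,0)
step 2: (23, 2)  from 1·(12,1) + (11,1)
step 3: (35, 3)  from 1·(23,2) + (12,1)
(x₁, y₁) = (35, 3);  35² − 136·3² = 1 ✓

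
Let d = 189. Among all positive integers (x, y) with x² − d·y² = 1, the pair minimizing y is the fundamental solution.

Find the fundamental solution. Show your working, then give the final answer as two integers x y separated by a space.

d=189: √d = [13; 1,2,1,26] (ℓ=4, even), read p_3/q_3
a_0=13:  p_0=13·1+0=13,  q_0=13·0+1=1
a_1=1:  p_1=1·13+1=14,  q_1=1·1+0=1
a_2=2:  p_2=2·14+13=41,  q_2=2·1+1=3
a_3=1:  p_3=1·41+14=55,  q_3=1·3+1=4
(x₁, y₁) = (55, 4);  55² − 189·4² = 1 ✓

55 4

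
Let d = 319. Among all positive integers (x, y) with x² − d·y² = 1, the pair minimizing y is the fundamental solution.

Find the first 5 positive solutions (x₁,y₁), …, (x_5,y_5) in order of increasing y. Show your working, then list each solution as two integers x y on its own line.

√319 → a₀=17, period (1,6,5,1,4,…,6,1,34); ℓ=14 even so k=13
a_0=17:  p_0=17·1+0=17,  q_0=17·0+1=1
a_1=1:  p_1=1·17+1=18,  q_1=1·1+0=1
…
a_6=3:  p_6=3·3715+768=11913,  q_6=3·208+43=667
…
a_9=4:  p_9=4·58797+15628=250816,  q_9=4·3292+875=14043
…
a_11=5:  p_11=5·309613+250816=1798881,  q_11=5·17335+14043=100718
a_12=6:  p_12=6·1798881+309613=11102899,  q_12=6·100718+17335=621643
a_13=1:  p_13=1·11102899+1798881=12901780,  q_13=1·621643+100718=722361
(x₁, y₁) = (12901780, 722361);  12901780² − 319·722361² = 1 ✓
(12901780+722361√319)^2 = 332911854336799 + 18639485405160√319
(12901780+722361√319)^3 = 8590311008090840302660 + 480965080021169647239√319
(12901780+722361√319)^4 = 221660605515932150288251132801 + 12410611300231033623224965680√319
(12901780+722361√319)^5 = 5719632734066677605580897309458268900 + 320237953322189008993822774252173561√319

12901780 722361
332911854336799 18639485405160
8590311008090840302660 480965080021169647239
221660605515932150288251132801 12410611300231033623224965680
5719632734066677605580897309458268900 320237953322189008993822774252173561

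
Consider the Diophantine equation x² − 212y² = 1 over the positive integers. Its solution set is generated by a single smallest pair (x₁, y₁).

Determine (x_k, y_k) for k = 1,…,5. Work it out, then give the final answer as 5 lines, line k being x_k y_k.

66249 4550
8777860001 602865900
1163048894346249 79878526013650
154101652394311440001 10583744939153731800
20418160737778428282906249 1402325036868112630022750

[14; 1,1,3,1,1,…,1,1,28] for √212; ℓ=14 ⇒ convergent index 13
i=0: a=14 ⇒ p=14, q=1
i=1: a=1 ⇒ p=15, q=1
…
i=3: a=3 ⇒ p=102, q=7
…
i=7: a=6 ⇒ p=2417, q=166
i=8: a=1 ⇒ p=2781, q=191
i=9: a=1 ⇒ p=5198, q=357
i=10: a=1 ⇒ p=7979, q=548
…
i=12: a=1 ⇒ p=37114, q=2549
i=13: a=1 ⇒ p=66249, q=4550
(x₁, y₁) = (66249, 4550);  66249² − 212·4550² = 1 ✓
k=2:  x_2 = 66249·66249+212·4550·4550 = 8777860001,  y_2 = 66249·4550+4550·66249 = 602865900
k=3:  x_3 = 66249·8777860001+212·4550·602865900 = 1163048894346249,  y_3 = 66249·602865900+4550·8777860001 = 79878526013650
k=4:  x_4 = 66249·1163048894346249+212·4550·79878526013650 = 154101652394311440001,  y_4 = 66249·79878526013650+4550·1163048894346249 = 10583744939153731800
k=5:  x_5 = 66249·154101652394311440001+212·4550·10583744939153731800 = 20418160737778428282906249,  y_5 = 66249·10583744939153731800+4550·154101652394311440001 = 1402325036868112630022750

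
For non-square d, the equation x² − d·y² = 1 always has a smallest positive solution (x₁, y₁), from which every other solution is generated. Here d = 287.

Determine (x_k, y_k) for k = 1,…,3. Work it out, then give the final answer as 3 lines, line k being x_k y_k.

d=287: √d = [16; 1,15,1,32] (ℓ=4, even), read p_3/q_3
a_0=16:  p_0=16·1+0=16,  q_0=16·0+1=1
…
a_2=15:  p_2=15·17+16=271,  q_2=15·1+1=16
a_3=1:  p_3=1·271+17=288,  q_3=1·16+1=17
fundamental: x₁=288, y₁=17  (since 82944 − 287·289 = 1)
(x_2, y_2) = (288·288 + 287·17·17, 288·17 + 17·288) = (165887, 9792)
(x_3, y_3) = (288·165887 + 287·17·9792, 288·9792 + 17·165887) = (95550624, 5640175)

288 17
165887 9792
95550624 5640175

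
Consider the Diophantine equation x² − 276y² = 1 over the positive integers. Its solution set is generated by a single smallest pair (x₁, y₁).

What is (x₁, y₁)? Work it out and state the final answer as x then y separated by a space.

[16; 1,1,1,1,2,2,2,1,1,1,1,32] for √276; ℓ=12 ⇒ convergent index 11
k=0  a_k=16  p_k/q_k = 16/1
…
k=2  a_k=1  p_k/q_k = 33/2
k=3  a_k=1  p_k/q_k = 50/3
k=4  a_k=1  p_k/q_k = 83/5
k=5  a_k=2  p_k/q_k = 216/13
k=6  a_k=2  p_k/q_k = 515/31
k=7  a_k=2  p_k/q_k = 1246/75
k=8  a_k=1  p_k/q_k = 1761/106
k=9  a_k=1  p_k/q_k = 3007/181
k=10  a_k=1  p_k/q_k = 4768/287
k=11  a_k=1  p_k/q_k = 7775/468
(x₁, y₁) = (7775, 468);  7775² − 276·468² = 1 ✓

7775 468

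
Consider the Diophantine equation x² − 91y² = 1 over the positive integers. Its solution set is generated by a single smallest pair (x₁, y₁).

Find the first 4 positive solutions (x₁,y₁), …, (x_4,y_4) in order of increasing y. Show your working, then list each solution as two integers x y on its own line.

1574 165
4954951 519420
15598184174 1635133995
49103078824801 5147401296840

√91 → a₀=9, period (1,1,5,1,5,1,1,18); ℓ=8 even so k=7
i=0: a=9 ⇒ p=9, q=1
i=1: a=1 ⇒ p=10, q=1
…
i=3: a=5 ⇒ p=105, q=11
…
i=5: a=5 ⇒ p=725, q=76
i=6: a=1 ⇒ p=849, q=89
i=7: a=1 ⇒ p=1574, q=165
(x₁, y₁) = (1574, 165);  1574² − 91·165² = 1 ✓
(1574+165√91)^2 = 4954951 + 519420√91
(1574+165√91)^3 = 15598184174 + 1635133995√91
(1574+165√91)^4 = 49103078824801 + 5147401296840√91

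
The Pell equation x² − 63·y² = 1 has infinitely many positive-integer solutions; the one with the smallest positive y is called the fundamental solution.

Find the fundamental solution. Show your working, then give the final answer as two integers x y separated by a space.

[7; 1,14] for √63; ℓ=2 ⇒ convergent index 1
a_0=7:  p_0=7·1+0=7,  q_0=7·0+1=1
a_1=1:  p_1=1·7+1=8,  q_1=1·1+0=1
fundamental: x₁=8, y₁=1  (since 64 − 63·1 = 1)

8 1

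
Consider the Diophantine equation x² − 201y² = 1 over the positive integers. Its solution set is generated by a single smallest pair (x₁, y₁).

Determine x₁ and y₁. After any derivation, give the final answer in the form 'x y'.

515095 36332

√201 = [14; 5,1,1,1,2,…,1,5,28, …], period ℓ=14 (even) → k=13
a_0=14:  p_0=14·1+0=14,  q_0=14·0+1=1
a_1=5:  p_1=5·14+1=71,  q_1=5·1+0=5
…
a_3=1:  p_3=1·85+71=156,  q_3=1·6+5=11
a_4=1:  p_4=1·156+85=241,  q_4=1·11+6=17
a_5=2:  p_5=2·241+156=638,  q_5=2·17+11=45
a_6=1:  p_6=1·638+241=879,  q_6=1·45+17=62
a_7=8:  p_7=8·879+638=7670,  q_7=8·62+45=541
a_8=1:  p_8=1·7670+879=8549,  q_8=1·541+62=603
…
a_10=1:  p_10=1·24768+8549=33317,  q_10=1·1747+603=2350
a_11=1:  p_11=1·33317+24768=58085,  q_11=1·2350+1747=4097
a_12=1:  p_12=1·58085+33317=91402,  q_12=1·4097+2350=6447
a_13=5:  p_13=5·91402+58085=515095,  q_13=5·6447+4097=36332
fundamental: x₁=515095, y₁=36332  (since 265322859025 − 201·1320014224 = 1)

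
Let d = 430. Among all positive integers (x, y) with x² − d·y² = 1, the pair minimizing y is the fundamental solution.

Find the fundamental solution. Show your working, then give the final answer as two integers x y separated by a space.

2862251 138030

[20; 1,2,1,3,1,…,2,1,40] for √430; ℓ=14 ⇒ convergent index 13
a_0=20:  p_0=20·1+0=20,  q_0=20·0+1=1
…
a_2=2:  p_2=2·21+20=62,  q_2=2·1+1=3
…
a_4=3:  p_4=3·83+62=311,  q_4=3·4+3=15
…
a_6=6:  p_6=6·394+311=2675,  q_6=6·19+15=129
…
a_8=6:  p_8=6·21794+2675=133439,  q_8=6·1051+129=6435
a_9=1:  p_9=1·133439+21794=155233,  q_9=1·6435+1051=7486
a_10=3:  p_10=3·155233+133439=599138,  q_10=3·7486+6435=28893
…
a_12=2:  p_12=2·754371+599138=2107880,  q_12=2·36379+28893=101651
a_13=1:  p_13=1·2107880+754371=2862251,  q_13=1·101651+36379=138030
→ (2862251, 138030).  Check: 2862251²=8192480787001, 430·138030²=8192480787000, difference 1.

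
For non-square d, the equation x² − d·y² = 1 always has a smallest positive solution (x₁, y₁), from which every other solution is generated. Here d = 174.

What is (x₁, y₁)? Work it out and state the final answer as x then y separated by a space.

√174 → a₀=13, period (5,4,5,26); ℓ=4 even so k=3
step 0: (13, 1)  from 13·(1,0) + (0,1)
…
step 2: (277, 21)  from 4·(66,5) + (13,1)
step 3: (1451, 110)  from 5·(277,21) + (66,5)
fundamental: x₁=1451, y₁=110  (since 2105401 − 174·12100 = 1)

1451 110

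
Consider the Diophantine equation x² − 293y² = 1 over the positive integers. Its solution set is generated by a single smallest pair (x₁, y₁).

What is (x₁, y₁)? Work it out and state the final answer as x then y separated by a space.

√293 = [17; 8,1,1,8,34, …], period ℓ=5 (odd) → k=9
i=0: a=17 ⇒ p=17, q=1
i=1: a=8 ⇒ p=137, q=8
i=2: a=1 ⇒ p=154, q=9
…
i=4: a=8 ⇒ p=2482, q=145
i=5: a=34 ⇒ p=84679, q=4947
i=6: a=8 ⇒ p=679914, q=39721
…
i=8: a=1 ⇒ p=1444507, q=84389
i=9: a=8 ⇒ p=12320649, q=719780
→ (12320649, 719780).  Check: 12320649²=151798391781201, 293·719780²=151798391781200, difference 1.

12320649 719780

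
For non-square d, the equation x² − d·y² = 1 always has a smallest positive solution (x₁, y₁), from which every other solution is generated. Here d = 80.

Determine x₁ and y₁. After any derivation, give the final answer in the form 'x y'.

[8; 1,16] for √80; ℓ=2 ⇒ convergent index 1
a_0=8:  p_0=8·1+0=8,  q_0=8·0+1=1
a_1=1:  p_1=1·8+1=9,  q_1=1·1+0=1
(x₁, y₁) = (9, 1);  9² − 80·1² = 1 ✓

9 1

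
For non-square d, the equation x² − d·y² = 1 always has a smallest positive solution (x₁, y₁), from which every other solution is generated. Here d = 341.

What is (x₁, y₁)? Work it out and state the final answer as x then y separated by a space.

√341 → a₀=18, period (2,6,1,8,2,…,6,2,36); ℓ=14 even so k=13
step 0: (18, 1)  from 18·(1,0) + (0,1)
step 1: (37, 2)  from 2·(18,1) + (1,0)
step 2: (240, 13)  from 6·(37,2) + (18,1)
step 3: (277, 15)  from 1·(240,13) + (37,2)
step 4: (2456, 133)  from 8·(277,15) + (240,13)
step 5: (5189, 281)  from 2·(2456,133) + (277,15)
…
step 7: (20479, 1109)  from 2·(7645,414) + (5189,281)
step 8: (28124, 1523)  from 1·(20479,1109) + (7645,414)
step 9: (76727, 4155)  from 2·(28124,1523) + (20479,1109)
…
step 11: (718667, 38918)  from 1·(641940,34763) + (76727,4155)
step 12: (4953942, 268271)  from 6·(718667,38918) + (641940,34763)
step 13: (10626551, 575460)  from 2·(4953942,268271) + (718667,38918)
fundamental: x₁=10626551, y₁=575460  (since 112923586155601 − 341·331154211600 = 1)

10626551 575460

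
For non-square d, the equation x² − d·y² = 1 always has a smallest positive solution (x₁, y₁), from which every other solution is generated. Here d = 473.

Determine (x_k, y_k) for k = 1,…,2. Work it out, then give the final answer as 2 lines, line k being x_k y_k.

√473 = [21; 1,2,1,42, …], period ℓ=4 (even) → k=3
a_0=21:  p_0=21·1+0=21,  q_0=21·0+1=1
a_1=1:  p_1=1·21+1=22,  q_1=1·1+0=1
a_2=2:  p_2=2·22+21=65,  q_2=2·1+1=3
a_3=1:  p_3=1·65+22=87,  q_3=1·3+1=4
(x₁, y₁) = (87, 4);  87² − 473·4² = 1 ✓
k=2:  x_2 = 87·87+473·4·4 = 15137,  y_2 = 87·4+4·87 = 696

87 4
15137 696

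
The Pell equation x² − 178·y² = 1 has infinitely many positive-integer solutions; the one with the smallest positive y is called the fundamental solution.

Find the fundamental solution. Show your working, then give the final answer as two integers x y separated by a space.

√178 = [13; 2,1,12,1,2,26, …], period ℓ=6 (even) → k=5
k=0  a_k=13  p_k/q_k = 13/1
…
k=2  a_k=1  p_k/q_k = 40/3
…
k=4  a_k=1  p_k/q_k = 547/41
k=5  a_k=2  p_k/q_k = 1601/120
fundamental: x₁=1601, y₁=120  (since 2563201 − 178·14400 = 1)

1601 120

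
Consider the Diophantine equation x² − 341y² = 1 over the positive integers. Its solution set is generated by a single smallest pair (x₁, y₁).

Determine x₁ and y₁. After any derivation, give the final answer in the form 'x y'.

10626551 575460

d=341: √d = [18; 2,6,1,8,2,…,6,2,36] (ℓ=14, even), read p_13/q_13
step 0: (18, 1)  from 18·(1,0) + (0,1)
step 1: (37, 2)  from 2·(18,1) + (1,0)
…
step 4: (2456, 133)  from 8·(277,15) + (240,13)
…
step 6: (7645, 414)  from 1·(5189,281) + (2456,133)
step 7: (20479, 1109)  from 2·(7645,414) + (5189,281)
…
step 10: (641940, 34763)  from 8·(76727,4155) + (28124,1523)
…
step 12: (4953942, 268271)  from 6·(718667,38918) + (641940,34763)
step 13: (10626551, 575460)  from 2·(4953942,268271) + (718667,38918)
(x₁, y₁) = (10626551, 575460);  10626551² − 341·575460² = 1 ✓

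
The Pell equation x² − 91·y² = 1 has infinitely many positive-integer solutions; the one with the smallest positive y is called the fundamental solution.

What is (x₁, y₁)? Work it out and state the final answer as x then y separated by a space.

1574 165

√91 → a₀=9, period (1,1,5,1,5,1,1,18); ℓ=8 even so k=7
k=0  a_k=9  p_k/q_k = 9/1
k=1  a_k=1  p_k/q_k = 10/1
…
k=4  a_k=1  p_k/q_k = 124/13
k=5  a_k=5  p_k/q_k = 725/76
k=6  a_k=1  p_k/q_k = 849/89
k=7  a_k=1  p_k/q_k = 1574/165
→ (1574, 165).  Check: 1574²=2477476, 91·165²=2477475, difference 1.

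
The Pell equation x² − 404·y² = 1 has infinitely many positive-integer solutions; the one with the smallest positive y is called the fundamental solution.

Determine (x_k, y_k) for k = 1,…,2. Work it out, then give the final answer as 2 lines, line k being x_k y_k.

201 10
80801 4020

d=404: √d = [20; 10,40] (ℓ=2, even), read p_1/q_1
a_0=20:  p_0=20·1+0=20,  q_0=20·0+1=1
a_1=10:  p_1=10·20+1=201,  q_1=10·1+0=10
(x₁, y₁) = (201, 10);  201² − 404·10² = 1 ✓
(x_2, y_2) = (201·201 + 404·10·10, 201·10 + 10·201) = (80801, 4020)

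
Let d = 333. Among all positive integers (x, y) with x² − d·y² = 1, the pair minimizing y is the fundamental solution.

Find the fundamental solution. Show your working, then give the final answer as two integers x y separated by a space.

√333 = [18; 4,36, …], period ℓ=2 (even) → k=1
k=0  a_k=18  p_k/q_k = 18/1
k=1  a_k=4  p_k/q_k = 73/4
(x₁, y₁) = (73, 4);  73² − 333·4² = 1 ✓

73 4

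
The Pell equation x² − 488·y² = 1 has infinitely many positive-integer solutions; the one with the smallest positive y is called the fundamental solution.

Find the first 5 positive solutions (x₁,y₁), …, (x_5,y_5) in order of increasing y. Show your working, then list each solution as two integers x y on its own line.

243 11
118097 5346
57394899 2598145
27893802817 1262693124
13556330774163 613666260119

d=488: √d = [22; 11,44] (ℓ=2, even), read p_1/q_1
step 0: (22, 1)  from 22·(1,0) + (0,1)
step 1: (243, 11)  from 11·(22,1) + (1,0)
(x₁, y₁) = (243, 11);  243² − 488·11² = 1 ✓
k=2:  x_2 = 243·243+488·11·11 = 118097,  y_2 = 243·11+11·243 = 5346
k=3:  x_3 = 243·118097+488·11·5346 = 57394899,  y_3 = 243·5346+11·118097 = 2598145
k=4:  x_4 = 243·57394899+488·11·2598145 = 27893802817,  y_4 = 243·2598145+11·57394899 = 1262693124
k=5:  x_5 = 243·27893802817+488·11·1262693124 = 13556330774163,  y_5 = 243·1262693124+11·27893802817 = 613666260119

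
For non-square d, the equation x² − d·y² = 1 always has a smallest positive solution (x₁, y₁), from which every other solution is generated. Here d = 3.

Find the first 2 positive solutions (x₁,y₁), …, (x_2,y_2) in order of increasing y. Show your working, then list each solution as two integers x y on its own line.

d=3: √d = [1; 1,2] (ℓ=2, even), read p_1/q_1
a_0=1:  p_0=1·1+0=1,  q_0=1·0+1=1
a_1=1:  p_1=1·1+1=2,  q_1=1·1+0=1
(x₁, y₁) = (2, 1);  2² − 3·1² = 1 ✓
(x_2, y_2) = (2·2 + 3·1·1, 2·1 + 1·2) = (7, 4)

2 1
7 4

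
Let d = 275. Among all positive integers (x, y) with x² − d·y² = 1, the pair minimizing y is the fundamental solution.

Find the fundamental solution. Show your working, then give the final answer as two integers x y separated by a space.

199 12

√275 → a₀=16, period (1,1,2,1,1,32); ℓ=6 even so k=5
i=0: a=16 ⇒ p=16, q=1
…
i=4: a=1 ⇒ p=116, q=7
i=5: a=1 ⇒ p=199, q=12
(x₁, y₁) = (199, 12);  199² − 275·12² = 1 ✓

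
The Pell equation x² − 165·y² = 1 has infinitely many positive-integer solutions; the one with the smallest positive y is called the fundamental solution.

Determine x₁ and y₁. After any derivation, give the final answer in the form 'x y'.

1079 84

d=165: √d = [12; 1,5,2,5,1,24] (ℓ=6, even), read p_5/q_5
a_0=12:  p_0=12·1+0=12,  q_0=12·0+1=1
a_1=1:  p_1=1·12+1=13,  q_1=1·1+0=1
…
a_4=5:  p_4=5·167+77=912,  q_4=5·13+6=71
a_5=1:  p_5=1·912+167=1079,  q_5=1·71+13=84
→ (1079, 84).  Check: 1079²=1164241, 165·84²=1164240, difference 1.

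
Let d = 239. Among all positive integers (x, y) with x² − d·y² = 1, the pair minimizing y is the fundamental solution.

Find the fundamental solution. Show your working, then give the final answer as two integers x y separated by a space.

6195120 400729

d=239: √d = [15; 2,5,1,2,4,15,4,2,1,5,2,30] (ℓ=12, even), read p_11/q_11
k=0  a_k=15  p_k/q_k = 15/1
k=1  a_k=2  p_k/q_k = 31/2
…
k=4  a_k=2  p_k/q_k = 572/37
k=5  a_k=4  p_k/q_k = 2489/161
k=6  a_k=15  p_k/q_k = 37907/2452
…
k=8  a_k=2  p_k/q_k = 346141/22390
k=9  a_k=1  p_k/q_k = 500258/32359
k=10  a_k=5  p_k/q_k = 2847431/184185
k=11  a_k=2  p_k/q_k = 6195120/400729
fundamental: x₁=6195120, y₁=400729  (since 38379511814400 − 239·160583731441 = 1)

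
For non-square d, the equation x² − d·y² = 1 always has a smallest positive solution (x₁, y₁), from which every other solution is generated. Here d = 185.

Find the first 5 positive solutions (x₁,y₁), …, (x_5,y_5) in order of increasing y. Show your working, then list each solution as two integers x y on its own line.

9249 680
171088001 12578640
3164785833249 232679682040
58542208172352001 4304108745797280
1082913763607381481249 79617403347078403400

d=185: √d = [13; 1,1,1,1,26] (ℓ=5, odd), read p_9/q_9
k=0  a_k=13  p_k/q_k = 13/1
…
k=3  a_k=1  p_k/q_k = 41/3
…
k=5  a_k=26  p_k/q_k = 1809/133
…
k=8  a_k=1  p_k/q_k = 5563/409
k=9  a_k=1  p_k/q_k = 9249/680
→ (9249, 680).  Check: 9249²=85544001, 185·680²=85544000, difference 1.
(9249+680√185)^2 = 171088001 + 12578640√185
(9249+680√185)^3 = 3164785833249 + 232679682040√185
(9249+680√185)^4 = 58542208172352001 + 4304108745797280√185
(9249+680√185)^5 = 1082913763607381481249 + 79617403347078403400√185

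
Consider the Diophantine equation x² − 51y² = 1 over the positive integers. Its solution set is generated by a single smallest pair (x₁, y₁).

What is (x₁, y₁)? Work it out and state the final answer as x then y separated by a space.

√51 = [7; 7,14, …], period ℓ=2 (even) → k=1
a_0=7:  p_0=7·1+0=7,  q_0=7·0+1=1
a_1=7:  p_1=7·7+1=50,  q_1=7·1+0=7
(x₁, y₁) = (50, 7);  50² − 51·7² = 1 ✓

50 7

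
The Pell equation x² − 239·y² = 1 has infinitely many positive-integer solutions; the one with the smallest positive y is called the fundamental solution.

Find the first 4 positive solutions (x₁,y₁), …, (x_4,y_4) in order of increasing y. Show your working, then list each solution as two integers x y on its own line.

√239 = [15; 2,5,1,2,4,15,4,2,1,5,2,30, …], period ℓ=12 (even) → k=11
k=0  a_k=15  p_k/q_k = 15/1
…
k=3  a_k=1  p_k/q_k = 201/13
…
k=6  a_k=15  p_k/q_k = 37907/2452
…
k=8  a_k=2  p_k/q_k = 346141/22390
…
k=10  a_k=5  p_k/q_k = 2847431/184185
k=11  a_k=2  p_k/q_k = 6195120/400729
fundamental: x₁=6195120, y₁=400729  (since 38379511814400 − 239·160583731441 = 1)
(x_2, y_2) = (6195120·6195120 + 239·400729·400729, 6195120·400729 + 400729·6195120) = (76759023628799, 4965128484960)
(x_3, y_3) = (6195120·76759023628799 + 239·400729·4965128484960, 6195120·4965128484960 + 400729·76759023628799) = (951062724926484326640, 61519133559490389671)
(x_4, y_4) = (6195120·951062724926484326640 + 239·400729·61519133559490389671, 6195120·61519133559490389671 + 400729·951062724926484326640) = (11783895416893046404284364801, 762236829394135240588726080)

6195120 400729
76759023628799 4965128484960
951062724926484326640 61519133559490389671
11783895416893046404284364801 762236829394135240588726080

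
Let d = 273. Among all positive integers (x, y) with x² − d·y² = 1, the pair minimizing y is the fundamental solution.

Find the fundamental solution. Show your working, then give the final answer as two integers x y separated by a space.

√273 → a₀=16, period (1,1,10,1,1,32); ℓ=6 even so k=5
a_0=16:  p_0=16·1+0=16,  q_0=16·0+1=1
…
a_4=1:  p_4=1·347+33=380,  q_4=1·21+2=23
a_5=1:  p_5=1·380+347=727,  q_5=1·23+21=44
(x₁, y₁) = (727, 44);  727² − 273·44² = 1 ✓

727 44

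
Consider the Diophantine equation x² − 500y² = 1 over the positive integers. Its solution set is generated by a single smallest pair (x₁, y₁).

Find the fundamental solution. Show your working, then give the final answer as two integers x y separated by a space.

930249 41602

d=500: √d = [22; 2,1,3,2,1,…,1,2,44] (ℓ=14, even), read p_13/q_13
step 0: (22, 1)  from 22·(1,0) + (0,1)
…
step 2: (67, 3)  from 1·(45,2) + (22,1)
step 3: (246, 11)  from 3·(67,3) + (45,2)
step 4: (559, 25)  from 2·(246,11) + (67,3)
…
step 6: (1364, 61)  from 1·(805,36) + (559,25)
step 7: (14445, 646)  from 10·(1364,61) + (805,36)
step 8: (15809, 707)  from 1·(14445,646) + (1364,61)
step 9: (30254, 1353)  from 1·(15809,707) + (14445,646)
…
step 12: (335522, 15005)  from 1·(259205,11592) + (76317,3413)
step 13: (930249, 41602)  from 2·(335522,15005) + (259205,11592)
(x₁, y₁) = (930249, 41602);  930249² − 500·41602² = 1 ✓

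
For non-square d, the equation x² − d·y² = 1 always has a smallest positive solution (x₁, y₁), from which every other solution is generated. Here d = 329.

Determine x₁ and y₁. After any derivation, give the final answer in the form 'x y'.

√329 → a₀=18, period (7,4,2,1,1,4,1,1,2,4,7,36); ℓ=12 even so k=11
a_0=18:  p_0=18·1+0=18,  q_0=18·0+1=1
a_1=7:  p_1=7·18+1=127,  q_1=7·1+0=7
a_2=4:  p_2=4·127+18=526,  q_2=4·7+1=29
a_3=2:  p_3=2·526+127=1179,  q_3=2·29+7=65
a_4=1:  p_4=1·1179+526=1705,  q_4=1·65+29=94
…
a_6=4:  p_6=4·2884+1705=13241,  q_6=4·159+94=730
a_7=1:  p_7=1·13241+2884=16125,  q_7=1·730+159=889
a_8=1:  p_8=1·16125+13241=29366,  q_8=1·889+730=1619
…
a_10=4:  p_10=4·74857+29366=328794,  q_10=4·4127+1619=18127
a_11=7:  p_11=7·328794+74857=2376415,  q_11=7·18127+4127=131016
(x₁, y₁) = (2376415, 131016);  2376415² − 329·131016² = 1 ✓

2376415 131016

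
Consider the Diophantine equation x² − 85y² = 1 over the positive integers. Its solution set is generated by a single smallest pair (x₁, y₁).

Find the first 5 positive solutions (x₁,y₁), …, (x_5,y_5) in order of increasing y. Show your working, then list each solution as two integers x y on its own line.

285769 30996
163327842721 17715391848
93348068572789129 10125019625991228
53351968415791425367681 5786833466982059076816
30492677324331251603220874249 3307395226041867061019271780

[9; 4,1,1,4,18] for √85; ℓ=5 ⇒ convergent index 9
k=0  a_k=9  p_k/q_k = 9/1
k=1  a_k=4  p_k/q_k = 37/4
…
k=3  a_k=1  p_k/q_k = 83/9
…
k=5  a_k=18  p_k/q_k = 6887/747
k=6  a_k=4  p_k/q_k = 27926/3029
k=7  a_k=1  p_k/q_k = 34813/3776
k=8  a_k=1  p_k/q_k = 62739/6805
k=9  a_k=4  p_k/q_k = 285769/30996
(x₁, y₁) = (285769, 30996);  285769² − 85·30996² = 1 ✓
(285769+30996√85)^2 = 163327842721 + 17715391848√85
(285769+30996√85)^3 = 93348068572789129 + 10125019625991228√85
(285769+30996√85)^4 = 53351968415791425367681 + 5786833466982059076816√85
(285769+30996√85)^5 = 30492677324331251603220874249 + 3307395226041867061019271780√85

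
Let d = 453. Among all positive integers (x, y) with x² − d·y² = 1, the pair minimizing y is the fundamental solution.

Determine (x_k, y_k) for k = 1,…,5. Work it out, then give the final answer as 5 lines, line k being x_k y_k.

1653751 77700
5469784740001 256992905400
18091323967121133751 850004548596233100
59837090203895614338960001 2811391744490881177810800
197911295523547060893371760093751 9298683817686228472822980388500

d=453: √d = [21; 3,1,1,10,14,10,1,1,3,42] (ℓ=10, even), read p_9/q_9
step 0: (21, 1)  from 21·(1,0) + (0,1)
step 1: (64, 3)  from 3·(21,1) + (1,0)
step 2: (85, 4)  from 1·(64,3) + (21,1)
step 3: (149, 7)  from 1·(85,4) + (64,3)
step 4: (1575, 74)  from 10·(149,7) + (85,4)
step 5: (22199, 1043)  from 14·(1575,74) + (149,7)
step 6: (223565, 10504)  from 10·(22199,1043) + (1575,74)
…
step 8: (469329, 22051)  from 1·(245764,11547) + (223565,10504)
step 9: (1653751, 77700)  from 3·(469329,22051) + (245764,11547)
fundamental: x₁=1653751, y₁=77700  (since 2734892370001 − 453·6037290000 = 1)
(1653751+77700√453)^2 = 5469784740001 + 256992905400√453
(1653751+77700√453)^3 = 18091323967121133751 + 850004548596233100√453
(1653751+77700√453)^4 = 59837090203895614338960001 + 2811391744490881177810800√453
(1653751+77700√453)^5 = 197911295523547060893371760093751 + 9298683817686228472822980388500√453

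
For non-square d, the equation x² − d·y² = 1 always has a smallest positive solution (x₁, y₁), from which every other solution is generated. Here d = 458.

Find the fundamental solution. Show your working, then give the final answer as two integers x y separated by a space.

22899 1070

[21; 2,2,42] for √458; ℓ=3 ⇒ convergent index 5
i=0: a=21 ⇒ p=21, q=1
…
i=2: a=2 ⇒ p=107, q=5
…
i=4: a=2 ⇒ p=9181, q=429
i=5: a=2 ⇒ p=22899, q=1070
→ (22899, 1070).  Check: 22899²=524364201, 458·1070²=524364200, difference 1.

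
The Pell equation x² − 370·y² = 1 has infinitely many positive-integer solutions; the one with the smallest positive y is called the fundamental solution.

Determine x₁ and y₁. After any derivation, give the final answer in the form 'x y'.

√370 = [19; 4,4,38, …], period ℓ=3 (odd) → k=5
k=0  a_k=19  p_k/q_k = 19/1
…
k=2  a_k=4  p_k/q_k = 327/17
k=3  a_k=38  p_k/q_k = 12503/650
k=4  a_k=4  p_k/q_k = 50339/2617
k=5  a_k=4  p_k/q_k = 213859/11118
(x₁, y₁) = (213859, 11118);  213859² − 370·11118² = 1 ✓

213859 11118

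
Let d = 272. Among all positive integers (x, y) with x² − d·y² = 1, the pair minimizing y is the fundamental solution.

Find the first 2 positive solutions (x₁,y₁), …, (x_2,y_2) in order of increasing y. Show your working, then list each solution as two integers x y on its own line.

33 2
2177 132

√272 = [16; 2,32, …], period ℓ=2 (even) → k=1
k=0  a_k=16  p_k/q_k = 16/1
k=1  a_k=2  p_k/q_k = 33/2
fundamental: x₁=33, y₁=2  (since 1089 − 272·4 = 1)
k=2:  x_2 = 33·33+272·2·2 = 2177,  y_2 = 33·2+2·33 = 132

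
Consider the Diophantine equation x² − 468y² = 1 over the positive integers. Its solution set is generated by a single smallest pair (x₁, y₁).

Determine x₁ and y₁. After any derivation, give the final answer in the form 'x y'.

649 30

[21; 1,1,1,2,1,1,1,42] for √468; ℓ=8 ⇒ convergent index 7
k=0  a_k=21  p_k/q_k = 21/1
k=1  a_k=1  p_k/q_k = 22/1
k=2  a_k=1  p_k/q_k = 43/2
k=3  a_k=1  p_k/q_k = 65/3
…
k=5  a_k=1  p_k/q_k = 238/11
k=6  a_k=1  p_k/q_k = 411/19
k=7  a_k=1  p_k/q_k = 649/30
(x₁, y₁) = (649, 30);  649² − 468·30² = 1 ✓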